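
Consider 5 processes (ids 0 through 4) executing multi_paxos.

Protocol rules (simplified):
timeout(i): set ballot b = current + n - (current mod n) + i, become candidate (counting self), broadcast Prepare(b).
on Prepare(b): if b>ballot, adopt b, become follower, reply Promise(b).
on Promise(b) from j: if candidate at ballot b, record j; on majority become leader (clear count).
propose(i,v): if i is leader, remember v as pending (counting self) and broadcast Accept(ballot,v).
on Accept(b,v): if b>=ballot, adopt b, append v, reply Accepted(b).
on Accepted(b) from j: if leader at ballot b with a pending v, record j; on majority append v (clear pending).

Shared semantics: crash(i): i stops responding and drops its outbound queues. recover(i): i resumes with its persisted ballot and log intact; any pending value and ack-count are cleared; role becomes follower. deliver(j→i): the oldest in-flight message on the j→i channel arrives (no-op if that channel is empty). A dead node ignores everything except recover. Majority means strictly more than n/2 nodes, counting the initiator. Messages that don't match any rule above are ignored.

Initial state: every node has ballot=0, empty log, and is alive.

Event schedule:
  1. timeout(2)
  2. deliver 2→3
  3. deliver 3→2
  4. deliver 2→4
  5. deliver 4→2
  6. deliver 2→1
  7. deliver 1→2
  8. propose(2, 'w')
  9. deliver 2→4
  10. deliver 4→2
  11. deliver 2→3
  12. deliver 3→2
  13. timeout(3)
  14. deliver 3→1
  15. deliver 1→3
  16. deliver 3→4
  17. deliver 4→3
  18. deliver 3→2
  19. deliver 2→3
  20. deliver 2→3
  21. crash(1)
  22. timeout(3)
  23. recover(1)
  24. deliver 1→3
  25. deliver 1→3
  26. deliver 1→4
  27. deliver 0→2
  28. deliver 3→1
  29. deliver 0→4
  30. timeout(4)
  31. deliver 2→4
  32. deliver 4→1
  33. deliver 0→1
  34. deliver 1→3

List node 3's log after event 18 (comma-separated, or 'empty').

after 1 — timeout(2): n2:cand/b7/[-]
after 2 — deliver 2→3: n3:foll/b7/[-]
after 3 — deliver 3→2: ·
after 4 — deliver 2→4: n4:foll/b7/[-]
after 5 — deliver 4→2: n2:lead/b7/[-]
after 6 — deliver 2→1: n1:foll/b7/[-]
after 7 — deliver 1→2: ·
after 8 — propose(2,'w'): ·
after 9 — deliver 2→4: n4:foll/b7/[w]
after 10 — deliver 4→2: ·
after 11 — deliver 2→3: n3:foll/b7/[w]
after 12 — deliver 3→2: n2:lead/b7/[w]
after 13 — timeout(3): n3:cand/b13/[w]
after 14 — deliver 3→1: n1:foll/b13/[-]
after 15 — deliver 1→3: ·
after 16 — deliver 3→4: n4:foll/b13/[w]
after 17 — deliver 4→3: n3:lead/b13/[w]
after 18 — deliver 3→2: n2:foll/b13/[w]

w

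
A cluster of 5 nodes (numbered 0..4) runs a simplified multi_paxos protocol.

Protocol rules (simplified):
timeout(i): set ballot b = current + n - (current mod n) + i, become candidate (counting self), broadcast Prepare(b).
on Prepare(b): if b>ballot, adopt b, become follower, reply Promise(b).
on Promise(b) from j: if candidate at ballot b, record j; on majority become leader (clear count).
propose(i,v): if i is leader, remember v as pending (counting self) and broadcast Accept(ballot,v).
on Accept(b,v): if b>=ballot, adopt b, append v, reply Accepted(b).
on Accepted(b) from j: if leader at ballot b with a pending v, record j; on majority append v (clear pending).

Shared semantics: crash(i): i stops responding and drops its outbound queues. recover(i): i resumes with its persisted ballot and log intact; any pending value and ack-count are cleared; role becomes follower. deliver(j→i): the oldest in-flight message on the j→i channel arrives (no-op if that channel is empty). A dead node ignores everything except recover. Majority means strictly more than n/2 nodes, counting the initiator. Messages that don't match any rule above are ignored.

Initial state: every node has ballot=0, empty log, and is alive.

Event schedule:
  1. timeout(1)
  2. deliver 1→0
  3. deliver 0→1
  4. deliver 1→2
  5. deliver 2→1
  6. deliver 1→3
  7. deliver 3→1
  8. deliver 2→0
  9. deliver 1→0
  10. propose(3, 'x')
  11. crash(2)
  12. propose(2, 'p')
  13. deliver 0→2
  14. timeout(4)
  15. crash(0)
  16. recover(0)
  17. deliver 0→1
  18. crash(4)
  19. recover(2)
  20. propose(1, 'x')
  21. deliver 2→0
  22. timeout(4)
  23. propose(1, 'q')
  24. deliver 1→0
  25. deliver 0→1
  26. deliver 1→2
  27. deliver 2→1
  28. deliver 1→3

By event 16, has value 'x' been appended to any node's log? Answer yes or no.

no

step 1 timeout(1): 1={cand,b=6,log=-}
step 2 deliver 1→0: 0={foll,b=6,log=-}
step 3 deliver 0→1: —
step 4 deliver 1→2: 2={foll,b=6,log=-}
step 5 deliver 2→1: 1={lead,b=6,log=-}
step 6 deliver 1→3: 3={foll,b=6,log=-}
step 7 deliver 3→1: —
step 8 deliver 2→0: —
step 9 deliver 1→0: —
step 10 propose(3,'x'): —
step 11 crash(2): 2={✗foll,b=6,log=-}
step 12 propose(2,'p'): —
step 13 deliver 0→2: —
step 14 timeout(4): 4={cand,b=9,log=-}
step 15 crash(0): 0={✗foll,b=6,log=-}
step 16 recover(0): 0={foll,b=6,log=-}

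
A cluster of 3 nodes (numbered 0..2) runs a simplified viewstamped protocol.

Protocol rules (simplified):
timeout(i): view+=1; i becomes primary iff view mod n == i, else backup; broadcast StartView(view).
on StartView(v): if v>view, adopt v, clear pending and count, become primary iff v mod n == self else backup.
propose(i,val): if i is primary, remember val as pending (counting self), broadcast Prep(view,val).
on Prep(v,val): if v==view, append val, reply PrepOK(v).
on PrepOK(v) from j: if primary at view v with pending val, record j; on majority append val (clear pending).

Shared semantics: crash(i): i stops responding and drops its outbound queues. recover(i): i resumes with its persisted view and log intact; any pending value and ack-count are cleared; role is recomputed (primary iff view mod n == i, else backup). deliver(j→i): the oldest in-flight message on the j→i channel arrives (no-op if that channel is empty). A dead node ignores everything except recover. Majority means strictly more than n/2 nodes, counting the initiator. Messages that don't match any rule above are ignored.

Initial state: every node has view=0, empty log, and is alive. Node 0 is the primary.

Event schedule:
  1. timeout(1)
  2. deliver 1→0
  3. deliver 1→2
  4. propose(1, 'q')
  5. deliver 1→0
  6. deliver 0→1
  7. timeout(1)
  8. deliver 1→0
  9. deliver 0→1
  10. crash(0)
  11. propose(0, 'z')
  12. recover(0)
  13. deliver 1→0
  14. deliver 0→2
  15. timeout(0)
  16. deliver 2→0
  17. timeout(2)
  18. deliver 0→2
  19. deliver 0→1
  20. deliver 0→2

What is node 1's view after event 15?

after 1 — timeout(1): n1:prim/v1/[-]
after 2 — deliver 1→0: n0:back/v1/[-]
after 3 — deliver 1→2: n2:back/v1/[-]
after 4 — propose(1,'q'): ·
after 5 — deliver 1→0: n0:back/v1/[q]
after 6 — deliver 0→1: n1:prim/v1/[q]
after 7 — timeout(1): n1:back/v2/[q]
after 8 — deliver 1→0: n0:back/v2/[q]
after 9 — deliver 0→1: ·
after 10 — crash(0): n0:✗back/v2/[q]
after 11 — propose(0,'z'): ·
after 12 — recover(0): n0:back/v2/[q]
after 13 — deliver 1→0: ·
after 14 — deliver 0→2: ·
after 15 — timeout(0): n0:prim/v3/[q]

2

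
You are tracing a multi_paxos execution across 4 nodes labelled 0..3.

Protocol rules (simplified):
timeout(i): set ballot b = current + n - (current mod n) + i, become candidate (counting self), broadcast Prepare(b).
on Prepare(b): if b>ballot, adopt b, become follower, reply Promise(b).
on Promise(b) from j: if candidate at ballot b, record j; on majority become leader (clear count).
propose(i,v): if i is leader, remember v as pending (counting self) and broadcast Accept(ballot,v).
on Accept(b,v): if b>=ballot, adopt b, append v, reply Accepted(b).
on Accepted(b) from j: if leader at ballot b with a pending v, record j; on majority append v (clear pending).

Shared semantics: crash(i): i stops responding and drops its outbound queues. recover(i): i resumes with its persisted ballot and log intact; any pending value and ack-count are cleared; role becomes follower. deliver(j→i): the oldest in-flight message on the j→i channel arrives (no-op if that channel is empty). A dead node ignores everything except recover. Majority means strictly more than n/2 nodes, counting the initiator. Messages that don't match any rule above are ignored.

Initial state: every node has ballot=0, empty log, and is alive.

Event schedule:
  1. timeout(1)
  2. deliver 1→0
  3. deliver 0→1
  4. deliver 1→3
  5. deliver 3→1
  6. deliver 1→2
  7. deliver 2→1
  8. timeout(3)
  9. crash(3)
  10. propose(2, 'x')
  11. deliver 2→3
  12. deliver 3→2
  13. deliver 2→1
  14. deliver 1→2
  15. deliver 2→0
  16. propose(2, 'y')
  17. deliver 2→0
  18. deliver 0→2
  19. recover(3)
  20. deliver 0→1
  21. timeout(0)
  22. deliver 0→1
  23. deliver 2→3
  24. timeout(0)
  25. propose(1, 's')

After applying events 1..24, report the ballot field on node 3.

1. timeout(1):  <1:cand b5 ->
2. deliver 1→0:  <0:foll b5 ->
3. deliver 0→1:  nop
4. deliver 1→3:  <3:foll b5 ->
5. deliver 3→1:  <1:lead b5 ->
6. deliver 1→2:  <2:foll b5 ->
7. deliver 2→1:  nop
8. timeout(3):  <3:cand b11 ->
9. crash(3):  <3:✗cand b11 ->
10. propose(2,'x'):  nop
11. deliver 2→3:  nop
12. deliver 3→2:  nop
13. deliver 2→1:  nop
14. deliver 1→2:  nop
15. deliver 2→0:  nop
16. propose(2,'y'):  nop
17. deliver 2→0:  nop
18. deliver 0→2:  nop
19. recover(3):  <3:foll b11 ->
20. deliver 0→1:  nop
21. timeout(0):  <0:cand b8 ->
22. deliver 0→1:  <1:foll b8 ->
23. deliver 2→3:  nop
24. timeout(0):  <0:cand b12 ->

11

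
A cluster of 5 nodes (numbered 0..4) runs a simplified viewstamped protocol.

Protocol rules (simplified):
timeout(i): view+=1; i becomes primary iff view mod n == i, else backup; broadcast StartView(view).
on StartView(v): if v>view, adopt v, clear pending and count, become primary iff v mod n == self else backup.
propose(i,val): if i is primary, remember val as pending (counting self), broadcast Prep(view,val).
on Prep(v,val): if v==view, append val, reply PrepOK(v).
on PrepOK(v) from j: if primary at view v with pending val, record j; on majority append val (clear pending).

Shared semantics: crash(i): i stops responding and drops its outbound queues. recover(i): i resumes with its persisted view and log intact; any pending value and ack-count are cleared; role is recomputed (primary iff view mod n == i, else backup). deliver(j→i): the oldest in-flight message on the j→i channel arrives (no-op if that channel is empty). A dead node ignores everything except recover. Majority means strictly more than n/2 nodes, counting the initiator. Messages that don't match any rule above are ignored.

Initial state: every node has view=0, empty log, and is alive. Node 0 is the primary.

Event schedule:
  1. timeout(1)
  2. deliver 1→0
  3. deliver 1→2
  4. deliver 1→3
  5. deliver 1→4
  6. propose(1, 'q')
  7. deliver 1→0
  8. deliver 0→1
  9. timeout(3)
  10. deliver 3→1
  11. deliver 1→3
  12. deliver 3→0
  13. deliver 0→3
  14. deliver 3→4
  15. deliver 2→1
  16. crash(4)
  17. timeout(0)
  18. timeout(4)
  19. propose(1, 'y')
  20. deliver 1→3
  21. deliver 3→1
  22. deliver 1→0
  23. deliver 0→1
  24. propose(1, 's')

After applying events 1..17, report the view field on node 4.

2

e1 timeout(1): 1[prim,v=1,-]
e2 deliver 1→0: 0[back,v=1,-]
e3 deliver 1→2: 2[back,v=1,-]
e4 deliver 1→3: 3[back,v=1,-]
e5 deliver 1→4: 4[back,v=1,-]
e6 propose(1,'q'): ·
e7 deliver 1→0: 0[back,v=1,q]
e8 deliver 0→1: ·
e9 timeout(3): 3[back,v=2,-]
e10 deliver 3→1: 1[back,v=2,-]
e11 deliver 1→3: ·
e12 deliver 3→0: 0[back,v=2,q]
e13 deliver 0→3: ·
e14 deliver 3→4: 4[back,v=2,-]
e15 deliver 2→1: ·
e16 crash(4): 4[✗back,v=2,-]
e17 timeout(0): 0[back,v=3,q]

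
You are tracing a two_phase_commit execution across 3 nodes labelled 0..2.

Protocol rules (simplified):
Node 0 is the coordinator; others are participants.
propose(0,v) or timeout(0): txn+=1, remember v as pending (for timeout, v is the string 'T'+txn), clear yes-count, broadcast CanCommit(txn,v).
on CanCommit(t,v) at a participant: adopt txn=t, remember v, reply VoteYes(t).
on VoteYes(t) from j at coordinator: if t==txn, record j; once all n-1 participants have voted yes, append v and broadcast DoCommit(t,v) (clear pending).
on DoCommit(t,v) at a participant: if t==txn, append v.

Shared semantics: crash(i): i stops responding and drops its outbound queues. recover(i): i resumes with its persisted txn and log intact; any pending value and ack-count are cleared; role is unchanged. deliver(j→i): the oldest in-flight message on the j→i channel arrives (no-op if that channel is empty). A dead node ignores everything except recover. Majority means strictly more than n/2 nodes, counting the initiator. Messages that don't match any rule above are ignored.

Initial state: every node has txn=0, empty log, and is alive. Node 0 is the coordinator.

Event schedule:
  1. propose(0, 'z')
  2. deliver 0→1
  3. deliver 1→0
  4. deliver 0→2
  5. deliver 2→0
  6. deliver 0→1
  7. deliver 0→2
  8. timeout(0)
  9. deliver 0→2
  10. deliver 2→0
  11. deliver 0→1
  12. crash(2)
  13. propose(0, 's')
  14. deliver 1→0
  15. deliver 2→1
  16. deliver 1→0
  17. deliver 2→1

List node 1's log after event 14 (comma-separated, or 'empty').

after 1 — propose(0,'z'): n0:coor/t1/[-]
after 2 — deliver 0→1: n1:part/t1/[-]
after 3 — deliver 1→0: ·
after 4 — deliver 0→2: n2:part/t1/[-]
after 5 — deliver 2→0: n0:coor/t1/[z]
after 6 — deliver 0→1: n1:part/t1/[z]
after 7 — deliver 0→2: n2:part/t1/[z]
after 8 — timeout(0): n0:coor/t2/[z]
after 9 — deliver 0→2: n2:part/t2/[z]
after 10 — deliver 2→0: ·
after 11 — deliver 0→1: n1:part/t2/[z]
after 12 — crash(2): n2:✗part/t2/[z]
after 13 — propose(0,'s'): n0:coor/t3/[z]
after 14 — deliver 1→0: ·

z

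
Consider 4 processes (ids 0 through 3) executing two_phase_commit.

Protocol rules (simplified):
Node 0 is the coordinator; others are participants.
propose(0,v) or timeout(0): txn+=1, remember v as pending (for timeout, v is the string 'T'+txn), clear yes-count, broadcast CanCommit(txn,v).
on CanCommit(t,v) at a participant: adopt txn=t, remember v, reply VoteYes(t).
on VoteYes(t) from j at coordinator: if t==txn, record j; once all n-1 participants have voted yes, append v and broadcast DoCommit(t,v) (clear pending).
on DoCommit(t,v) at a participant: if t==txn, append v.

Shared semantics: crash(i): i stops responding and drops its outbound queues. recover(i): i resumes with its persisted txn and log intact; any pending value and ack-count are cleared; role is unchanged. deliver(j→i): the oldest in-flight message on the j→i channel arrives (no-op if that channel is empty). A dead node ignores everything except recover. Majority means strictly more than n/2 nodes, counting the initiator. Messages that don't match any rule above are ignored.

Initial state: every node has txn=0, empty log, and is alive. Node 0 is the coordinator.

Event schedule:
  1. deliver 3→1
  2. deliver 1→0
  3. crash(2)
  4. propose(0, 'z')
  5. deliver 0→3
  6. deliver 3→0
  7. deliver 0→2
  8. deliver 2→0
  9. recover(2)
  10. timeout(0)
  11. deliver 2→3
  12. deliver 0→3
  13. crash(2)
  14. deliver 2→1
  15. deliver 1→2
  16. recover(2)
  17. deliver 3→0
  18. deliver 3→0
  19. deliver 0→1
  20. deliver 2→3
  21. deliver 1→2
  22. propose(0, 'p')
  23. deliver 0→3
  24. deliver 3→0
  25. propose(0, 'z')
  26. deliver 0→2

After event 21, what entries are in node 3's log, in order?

e1 deliver 3→1: ·
e2 deliver 1→0: ·
e3 crash(2): 2[✗part,t=0,-]
e4 propose(0,'z'): 0[coor,t=1,-]
e5 deliver 0→3: 3[part,t=1,-]
e6 deliver 3→0: ·
e7 deliver 0→2: ·
e8 deliver 2→0: ·
e9 recover(2): 2[part,t=0,-]
e10 timeout(0): 0[coor,t=2,-]
e11 deliver 2→3: ·
e12 deliver 0→3: 3[part,t=2,-]
e13 crash(2): 2[✗part,t=0,-]
e14 deliver 2→1: ·
e15 deliver 1→2: ·
e16 recover(2): 2[part,t=0,-]
e17 deliver 3→0: ·
e18 deliver 3→0: ·
e19 deliver 0→1: 1[part,t=1,-]
e20 deliver 2→3: ·
e21 deliver 1→2: ·

empty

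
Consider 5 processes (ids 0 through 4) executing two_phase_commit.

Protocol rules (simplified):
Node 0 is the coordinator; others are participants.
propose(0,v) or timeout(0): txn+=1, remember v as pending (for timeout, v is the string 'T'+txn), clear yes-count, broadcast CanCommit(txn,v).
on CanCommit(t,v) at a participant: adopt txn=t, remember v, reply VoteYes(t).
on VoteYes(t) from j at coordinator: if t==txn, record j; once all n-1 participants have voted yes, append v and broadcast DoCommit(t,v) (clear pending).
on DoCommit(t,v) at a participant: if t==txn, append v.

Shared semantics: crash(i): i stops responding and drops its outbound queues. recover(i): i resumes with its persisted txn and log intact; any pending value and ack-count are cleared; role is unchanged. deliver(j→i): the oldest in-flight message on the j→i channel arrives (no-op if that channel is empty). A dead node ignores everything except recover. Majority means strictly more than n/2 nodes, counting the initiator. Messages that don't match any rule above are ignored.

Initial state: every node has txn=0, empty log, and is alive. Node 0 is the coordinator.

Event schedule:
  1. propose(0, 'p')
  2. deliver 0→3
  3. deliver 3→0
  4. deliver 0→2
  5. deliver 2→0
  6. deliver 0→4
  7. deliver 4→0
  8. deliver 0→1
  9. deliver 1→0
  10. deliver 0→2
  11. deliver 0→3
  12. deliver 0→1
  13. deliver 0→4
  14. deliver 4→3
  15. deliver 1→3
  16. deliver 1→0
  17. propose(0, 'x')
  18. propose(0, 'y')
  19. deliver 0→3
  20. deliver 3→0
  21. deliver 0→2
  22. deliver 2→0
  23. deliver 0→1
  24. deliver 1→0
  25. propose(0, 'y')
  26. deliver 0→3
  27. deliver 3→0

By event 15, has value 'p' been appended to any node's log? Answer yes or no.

after 1 — propose(0,'p'): n0:coor/t1/[-]
after 2 — deliver 0→3: n3:part/t1/[-]
after 3 — deliver 3→0: ·
after 4 — deliver 0→2: n2:part/t1/[-]
after 5 — deliver 2→0: ·
after 6 — deliver 0→4: n4:part/t1/[-]
after 7 — deliver 4→0: ·
after 8 — deliver 0→1: n1:part/t1/[-]
after 9 — deliver 1→0: n0:coor/t1/[p]
after 10 — deliver 0→2: n2:part/t1/[p]
after 11 — deliver 0→3: n3:part/t1/[p]
after 12 — deliver 0→1: n1:part/t1/[p]
after 13 — deliver 0→4: n4:part/t1/[p]
after 14 — deliver 4→3: ·
after 15 — deliver 1→3: ·

yes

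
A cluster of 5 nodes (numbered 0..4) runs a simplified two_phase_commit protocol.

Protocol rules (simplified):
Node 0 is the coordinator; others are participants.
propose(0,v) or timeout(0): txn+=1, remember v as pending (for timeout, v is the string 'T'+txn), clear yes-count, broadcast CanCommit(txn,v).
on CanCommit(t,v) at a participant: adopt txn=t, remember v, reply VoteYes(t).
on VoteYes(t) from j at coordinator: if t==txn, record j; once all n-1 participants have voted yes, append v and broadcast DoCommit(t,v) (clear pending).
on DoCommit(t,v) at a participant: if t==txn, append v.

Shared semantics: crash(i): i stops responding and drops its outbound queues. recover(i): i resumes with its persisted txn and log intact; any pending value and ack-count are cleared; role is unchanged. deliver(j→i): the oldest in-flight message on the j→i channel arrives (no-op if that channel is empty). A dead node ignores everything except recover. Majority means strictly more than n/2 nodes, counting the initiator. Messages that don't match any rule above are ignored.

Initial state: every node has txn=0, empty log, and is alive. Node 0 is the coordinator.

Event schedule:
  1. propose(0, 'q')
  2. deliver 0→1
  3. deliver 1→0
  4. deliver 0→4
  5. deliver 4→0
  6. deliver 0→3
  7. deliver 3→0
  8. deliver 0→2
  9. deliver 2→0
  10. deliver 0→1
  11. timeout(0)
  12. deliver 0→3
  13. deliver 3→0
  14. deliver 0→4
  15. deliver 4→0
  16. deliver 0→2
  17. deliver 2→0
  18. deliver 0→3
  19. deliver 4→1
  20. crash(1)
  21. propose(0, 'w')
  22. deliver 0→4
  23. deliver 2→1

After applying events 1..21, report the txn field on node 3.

e1 propose(0,'q'): 0[coor,t=1,-]
e2 deliver 0→1: 1[part,t=1,-]
e3 deliver 1→0: ·
e4 deliver 0→4: 4[part,t=1,-]
e5 deliver 4→0: ·
e6 deliver 0→3: 3[part,t=1,-]
e7 deliver 3→0: ·
e8 deliver 0→2: 2[part,t=1,-]
e9 deliver 2→0: 0[coor,t=1,q]
e10 deliver 0→1: 1[part,t=1,q]
e11 timeout(0): 0[coor,t=2,q]
e12 deliver 0→3: 3[part,t=1,q]
e13 deliver 3→0: ·
e14 deliver 0→4: 4[part,t=1,q]
e15 deliver 4→0: ·
e16 deliver 0→2: 2[part,t=1,q]
e17 deliver 2→0: ·
e18 deliver 0→3: 3[part,t=2,q]
e19 deliver 4→1: ·
e20 crash(1): 1[✗part,t=1,q]
e21 propose(0,'w'): 0[coor,t=3,q]

2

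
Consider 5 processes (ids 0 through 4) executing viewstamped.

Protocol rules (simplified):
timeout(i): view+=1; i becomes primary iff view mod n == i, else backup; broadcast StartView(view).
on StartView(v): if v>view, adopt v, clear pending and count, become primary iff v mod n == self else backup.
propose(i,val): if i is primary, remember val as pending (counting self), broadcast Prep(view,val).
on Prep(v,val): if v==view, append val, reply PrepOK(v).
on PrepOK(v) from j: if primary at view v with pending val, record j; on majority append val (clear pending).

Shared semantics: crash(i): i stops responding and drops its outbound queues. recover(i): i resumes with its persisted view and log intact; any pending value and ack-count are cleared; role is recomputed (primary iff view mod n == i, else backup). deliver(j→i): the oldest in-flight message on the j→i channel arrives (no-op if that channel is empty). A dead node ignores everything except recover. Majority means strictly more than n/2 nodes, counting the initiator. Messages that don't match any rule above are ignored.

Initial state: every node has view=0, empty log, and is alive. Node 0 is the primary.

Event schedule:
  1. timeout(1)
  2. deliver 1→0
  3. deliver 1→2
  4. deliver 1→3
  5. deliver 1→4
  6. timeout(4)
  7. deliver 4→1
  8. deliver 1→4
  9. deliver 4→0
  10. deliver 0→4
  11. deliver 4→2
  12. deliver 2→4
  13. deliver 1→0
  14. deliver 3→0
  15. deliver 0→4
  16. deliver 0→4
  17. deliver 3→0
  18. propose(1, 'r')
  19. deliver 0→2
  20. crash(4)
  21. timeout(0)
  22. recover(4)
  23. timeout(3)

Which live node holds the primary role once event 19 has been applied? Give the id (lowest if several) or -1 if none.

step 1 timeout(1): 1={prim,v=1,log=-}
step 2 deliver 1→0: 0={back,v=1,log=-}
step 3 deliver 1→2: 2={back,v=1,log=-}
step 4 deliver 1→3: 3={back,v=1,log=-}
step 5 deliver 1→4: 4={back,v=1,log=-}
step 6 timeout(4): 4={back,v=2,log=-}
step 7 deliver 4→1: 1={back,v=2,log=-}
step 8 deliver 1→4: —
step 9 deliver 4→0: 0={back,v=2,log=-}
step 10 deliver 0→4: —
step 11 deliver 4→2: 2={prim,v=2,log=-}
step 12 deliver 2→4: —
step 13 deliver 1→0: —
step 14 deliver 3→0: —
step 15 deliver 0→4: —
step 16 deliver 0→4: —
step 17 deliver 3→0: —
step 18 propose(1,'r'): —
step 19 deliver 0→2: —

2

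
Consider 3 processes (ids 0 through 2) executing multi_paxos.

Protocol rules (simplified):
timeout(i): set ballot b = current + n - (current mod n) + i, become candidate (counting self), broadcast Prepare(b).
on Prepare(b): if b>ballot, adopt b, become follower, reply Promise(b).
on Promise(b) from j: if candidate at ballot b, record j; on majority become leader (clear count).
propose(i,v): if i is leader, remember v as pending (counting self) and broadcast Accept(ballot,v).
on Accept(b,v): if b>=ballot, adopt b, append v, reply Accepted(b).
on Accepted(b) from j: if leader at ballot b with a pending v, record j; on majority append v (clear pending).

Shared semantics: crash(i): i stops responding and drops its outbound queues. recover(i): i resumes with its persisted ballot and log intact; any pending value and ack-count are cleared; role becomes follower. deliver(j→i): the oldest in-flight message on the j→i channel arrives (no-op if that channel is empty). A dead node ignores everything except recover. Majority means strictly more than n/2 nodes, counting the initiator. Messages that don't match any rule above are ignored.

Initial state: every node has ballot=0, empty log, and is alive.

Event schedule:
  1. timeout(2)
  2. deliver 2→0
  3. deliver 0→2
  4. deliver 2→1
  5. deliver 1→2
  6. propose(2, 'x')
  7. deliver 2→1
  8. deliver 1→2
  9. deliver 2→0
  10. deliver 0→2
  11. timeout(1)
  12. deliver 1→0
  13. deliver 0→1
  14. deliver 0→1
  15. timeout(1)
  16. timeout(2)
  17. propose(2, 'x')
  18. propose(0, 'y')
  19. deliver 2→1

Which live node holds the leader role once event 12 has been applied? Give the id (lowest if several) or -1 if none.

[1] timeout(2) → N2(cand b5 [-])
[2] deliver 2→0 → N0(foll b5 [-])
[3] deliver 0→2 → N2(lead b5 [-])
[4] deliver 2→1 → N1(foll b5 [-])
[5] deliver 1→2 → ∅
[6] propose(2,'x') → ∅
[7] deliver 2→1 → N1(foll b5 [x])
[8] deliver 1→2 → N2(lead b5 [x])
[9] deliver 2→0 → N0(foll b5 [x])
[10] deliver 0→2 → ∅
[11] timeout(1) → N1(cand b7 [x])
[12] deliver 1→0 → N0(foll b7 [x])

2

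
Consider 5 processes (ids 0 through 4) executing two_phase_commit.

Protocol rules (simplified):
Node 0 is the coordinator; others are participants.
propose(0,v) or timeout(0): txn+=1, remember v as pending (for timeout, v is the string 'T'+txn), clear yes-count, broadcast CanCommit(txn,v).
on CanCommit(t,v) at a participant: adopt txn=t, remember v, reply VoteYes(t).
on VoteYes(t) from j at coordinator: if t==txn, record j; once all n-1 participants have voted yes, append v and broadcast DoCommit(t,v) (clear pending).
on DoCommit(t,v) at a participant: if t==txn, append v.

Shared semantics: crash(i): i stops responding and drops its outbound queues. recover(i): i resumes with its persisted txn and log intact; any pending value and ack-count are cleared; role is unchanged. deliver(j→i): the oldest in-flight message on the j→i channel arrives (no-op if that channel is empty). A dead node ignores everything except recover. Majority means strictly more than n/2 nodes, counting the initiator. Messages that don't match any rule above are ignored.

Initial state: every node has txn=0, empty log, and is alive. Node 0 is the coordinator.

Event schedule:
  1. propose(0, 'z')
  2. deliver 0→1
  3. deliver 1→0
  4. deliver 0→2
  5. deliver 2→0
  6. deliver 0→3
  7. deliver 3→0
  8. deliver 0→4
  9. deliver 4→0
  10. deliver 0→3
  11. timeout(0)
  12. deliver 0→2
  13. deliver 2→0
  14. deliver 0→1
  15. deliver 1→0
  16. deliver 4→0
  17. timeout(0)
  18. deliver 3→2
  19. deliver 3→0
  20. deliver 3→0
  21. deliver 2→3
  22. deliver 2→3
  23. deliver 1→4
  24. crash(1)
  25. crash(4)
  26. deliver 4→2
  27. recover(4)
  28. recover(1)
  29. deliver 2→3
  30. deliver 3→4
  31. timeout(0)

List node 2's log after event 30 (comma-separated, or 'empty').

1. propose(0,'z'):  <0:coor t1 ->
2. deliver 0→1:  <1:part t1 ->
3. deliver 1→0:  nop
4. deliver 0→2:  <2:part t1 ->
5. deliver 2→0:  nop
6. deliver 0→3:  <3:part t1 ->
7. deliver 3→0:  nop
8. deliver 0→4:  <4:part t1 ->
9. deliver 4→0:  <0:coor t1 z>
10. deliver 0→3:  <3:part t1 z>
11. timeout(0):  <0:coor t2 z>
12. deliver 0→2:  <2:part t1 z>
13. deliver 2→0:  nop
14. deliver 0→1:  <1:part t1 z>
15. deliver 1→0:  nop
16. deliver 4→0:  nop
17. timeout(0):  <0:coor t3 z>
18. deliver 3→2:  nop
19. deliver 3→0:  nop
20. deliver 3→0:  nop
21. deliver 2→3:  nop
22. deliver 2→3:  nop
23. deliver 1→4:  nop
24. crash(1):  <1:✗part t1 z>
25. crash(4):  <4:✗part t1 ->
26. deliver 4→2:  nop
27. recover(4):  <4:part t1 ->
28. recover(1):  <1:part t1 z>
29. deliver 2→3:  nop
30. deliver 3→4:  nop

z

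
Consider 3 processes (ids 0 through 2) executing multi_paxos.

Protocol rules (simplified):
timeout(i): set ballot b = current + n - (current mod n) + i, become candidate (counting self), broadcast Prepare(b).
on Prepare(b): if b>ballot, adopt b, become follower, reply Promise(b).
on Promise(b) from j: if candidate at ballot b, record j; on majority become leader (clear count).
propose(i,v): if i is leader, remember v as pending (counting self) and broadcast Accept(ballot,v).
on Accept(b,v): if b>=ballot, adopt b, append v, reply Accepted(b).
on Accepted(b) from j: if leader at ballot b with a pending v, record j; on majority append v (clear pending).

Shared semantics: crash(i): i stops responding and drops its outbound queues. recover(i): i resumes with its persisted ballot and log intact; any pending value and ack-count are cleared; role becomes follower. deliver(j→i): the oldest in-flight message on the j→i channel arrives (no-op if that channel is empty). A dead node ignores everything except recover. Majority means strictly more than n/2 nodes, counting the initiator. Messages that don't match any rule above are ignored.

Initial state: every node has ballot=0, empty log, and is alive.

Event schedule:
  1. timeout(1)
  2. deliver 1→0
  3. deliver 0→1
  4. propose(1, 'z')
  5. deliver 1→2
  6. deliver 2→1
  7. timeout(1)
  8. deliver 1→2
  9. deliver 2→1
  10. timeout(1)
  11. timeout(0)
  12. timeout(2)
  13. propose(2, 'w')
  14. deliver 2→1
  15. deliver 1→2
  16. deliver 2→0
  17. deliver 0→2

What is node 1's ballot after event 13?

10

e1 timeout(1): 1[cand,b=4,-]
e2 deliver 1→0: 0[foll,b=4,-]
e3 deliver 0→1: 1[lead,b=4,-]
e4 propose(1,'z'): ·
e5 deliver 1→2: 2[foll,b=4,-]
e6 deliver 2→1: ·
e7 timeout(1): 1[cand,b=7,-]
e8 deliver 1→2: 2[foll,b=4,z]
e9 deliver 2→1: ·
e10 timeout(1): 1[cand,b=10,-]
e11 timeout(0): 0[cand,b=6,-]
e12 timeout(2): 2[cand,b=8,z]
e13 propose(2,'w'): ·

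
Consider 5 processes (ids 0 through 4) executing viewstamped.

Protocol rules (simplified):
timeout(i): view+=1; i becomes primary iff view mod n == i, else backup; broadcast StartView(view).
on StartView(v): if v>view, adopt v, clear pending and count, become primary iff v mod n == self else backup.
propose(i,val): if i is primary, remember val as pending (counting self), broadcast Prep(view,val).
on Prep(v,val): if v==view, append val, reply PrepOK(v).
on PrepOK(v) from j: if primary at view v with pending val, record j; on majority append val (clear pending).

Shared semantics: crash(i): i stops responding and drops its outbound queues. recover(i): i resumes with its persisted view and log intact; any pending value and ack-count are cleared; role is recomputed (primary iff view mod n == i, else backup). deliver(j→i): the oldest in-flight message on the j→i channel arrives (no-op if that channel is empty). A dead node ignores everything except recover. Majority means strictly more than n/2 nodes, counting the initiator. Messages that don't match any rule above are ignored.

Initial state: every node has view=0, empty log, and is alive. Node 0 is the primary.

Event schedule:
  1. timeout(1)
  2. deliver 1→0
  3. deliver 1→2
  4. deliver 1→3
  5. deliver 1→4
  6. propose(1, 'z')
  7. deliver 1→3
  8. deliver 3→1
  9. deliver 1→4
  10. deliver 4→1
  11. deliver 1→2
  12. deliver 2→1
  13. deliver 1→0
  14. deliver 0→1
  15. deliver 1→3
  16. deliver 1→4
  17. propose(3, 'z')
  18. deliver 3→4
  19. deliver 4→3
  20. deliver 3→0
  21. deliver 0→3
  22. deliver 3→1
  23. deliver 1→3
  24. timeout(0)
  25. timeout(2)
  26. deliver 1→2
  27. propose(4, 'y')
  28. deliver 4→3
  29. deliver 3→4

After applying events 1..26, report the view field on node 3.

1

1. timeout(1):  <1:prim v1 ->
2. deliver 1→0:  <0:back v1 ->
3. deliver 1→2:  <2:back v1 ->
4. deliver 1→3:  <3:back v1 ->
5. deliver 1→4:  <4:back v1 ->
6. propose(1,'z'):  nop
7. deliver 1→3:  <3:back v1 z>
8. deliver 3→1:  nop
9. deliver 1→4:  <4:back v1 z>
10. deliver 4→1:  <1:prim v1 z>
11. deliver 1→2:  <2:back v1 z>
12. deliver 2→1:  nop
13. deliver 1→0:  <0:back v1 z>
14. deliver 0→1:  nop
15. deliver 1→3:  nop
16. deliver 1→4:  nop
17. propose(3,'z'):  nop
18. deliver 3→4:  nop
19. deliver 4→3:  nop
20. deliver 3→0:  nop
21. deliver 0→3:  nop
22. deliver 3→1:  nop
23. deliver 1→3:  nop
24. timeout(0):  <0:back v2 z>
25. timeout(2):  <2:prim v2 z>
26. deliver 1→2:  nop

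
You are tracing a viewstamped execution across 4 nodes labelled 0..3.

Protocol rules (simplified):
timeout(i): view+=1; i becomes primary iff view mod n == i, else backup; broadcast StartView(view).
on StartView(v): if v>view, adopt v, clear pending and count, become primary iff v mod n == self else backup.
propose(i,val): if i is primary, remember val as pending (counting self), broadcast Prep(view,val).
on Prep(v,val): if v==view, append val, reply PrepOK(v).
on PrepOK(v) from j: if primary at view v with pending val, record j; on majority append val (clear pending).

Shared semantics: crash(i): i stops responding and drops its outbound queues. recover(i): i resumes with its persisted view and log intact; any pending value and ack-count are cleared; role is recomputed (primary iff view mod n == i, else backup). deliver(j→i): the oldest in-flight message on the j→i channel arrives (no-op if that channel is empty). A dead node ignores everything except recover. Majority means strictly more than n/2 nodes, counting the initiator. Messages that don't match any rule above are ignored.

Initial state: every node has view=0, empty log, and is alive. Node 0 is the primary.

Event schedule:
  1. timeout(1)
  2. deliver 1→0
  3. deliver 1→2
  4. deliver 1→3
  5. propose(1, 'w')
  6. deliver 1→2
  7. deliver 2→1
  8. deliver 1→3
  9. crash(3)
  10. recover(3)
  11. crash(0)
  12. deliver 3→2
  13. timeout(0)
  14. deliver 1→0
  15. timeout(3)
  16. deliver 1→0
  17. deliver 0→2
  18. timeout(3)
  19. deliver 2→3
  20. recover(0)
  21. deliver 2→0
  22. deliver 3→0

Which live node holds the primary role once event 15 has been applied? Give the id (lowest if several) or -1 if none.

step 1 timeout(1): 1={prim,v=1,log=-}
step 2 deliver 1→0: 0={back,v=1,log=-}
step 3 deliver 1→2: 2={back,v=1,log=-}
step 4 deliver 1→3: 3={back,v=1,log=-}
step 5 propose(1,'w'): —
step 6 deliver 1→2: 2={back,v=1,log=w}
step 7 deliver 2→1: —
step 8 deliver 1→3: 3={back,v=1,log=w}
step 9 crash(3): 3={✗back,v=1,log=w}
step 10 recover(3): 3={back,v=1,log=w}
step 11 crash(0): 0={✗back,v=1,log=-}
step 12 deliver 3→2: —
step 13 timeout(0): —
step 14 deliver 1→0: —
step 15 timeout(3): 3={back,v=2,log=w}

1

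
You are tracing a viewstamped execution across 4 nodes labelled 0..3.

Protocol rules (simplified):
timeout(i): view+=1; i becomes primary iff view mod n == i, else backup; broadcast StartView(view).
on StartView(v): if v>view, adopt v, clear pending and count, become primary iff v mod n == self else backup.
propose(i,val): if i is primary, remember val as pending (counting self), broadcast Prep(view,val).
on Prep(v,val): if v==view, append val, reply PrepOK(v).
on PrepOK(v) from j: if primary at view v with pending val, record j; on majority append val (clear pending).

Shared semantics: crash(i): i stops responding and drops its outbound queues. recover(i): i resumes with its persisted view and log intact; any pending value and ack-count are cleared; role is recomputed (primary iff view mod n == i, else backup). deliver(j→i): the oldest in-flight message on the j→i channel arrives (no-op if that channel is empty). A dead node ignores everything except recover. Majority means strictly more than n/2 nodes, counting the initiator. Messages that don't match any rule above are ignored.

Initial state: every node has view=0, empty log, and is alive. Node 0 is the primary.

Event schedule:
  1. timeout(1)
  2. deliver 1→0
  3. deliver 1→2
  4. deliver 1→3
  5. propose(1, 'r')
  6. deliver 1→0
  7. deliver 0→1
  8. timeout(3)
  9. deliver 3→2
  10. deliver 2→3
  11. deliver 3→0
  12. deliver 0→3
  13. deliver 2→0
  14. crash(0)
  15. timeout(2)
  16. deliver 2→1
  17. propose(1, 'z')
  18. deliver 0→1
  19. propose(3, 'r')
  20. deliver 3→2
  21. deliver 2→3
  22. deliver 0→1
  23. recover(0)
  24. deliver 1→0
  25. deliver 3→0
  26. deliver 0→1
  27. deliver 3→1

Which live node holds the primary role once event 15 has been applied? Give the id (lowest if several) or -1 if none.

[1] timeout(1) → N1(prim v1 [-])
[2] deliver 1→0 → N0(back v1 [-])
[3] deliver 1→2 → N2(back v1 [-])
[4] deliver 1→3 → N3(back v1 [-])
[5] propose(1,'r') → ∅
[6] deliver 1→0 → N0(back v1 [r])
[7] deliver 0→1 → ∅
[8] timeout(3) → N3(back v2 [-])
[9] deliver 3→2 → N2(prim v2 [-])
[10] deliver 2→3 → ∅
[11] deliver 3→0 → N0(back v2 [r])
[12] deliver 0→3 → ∅
[13] deliver 2→0 → ∅
[14] crash(0) → N0(✗back v2 [r])
[15] timeout(2) → N2(back v3 [-])

1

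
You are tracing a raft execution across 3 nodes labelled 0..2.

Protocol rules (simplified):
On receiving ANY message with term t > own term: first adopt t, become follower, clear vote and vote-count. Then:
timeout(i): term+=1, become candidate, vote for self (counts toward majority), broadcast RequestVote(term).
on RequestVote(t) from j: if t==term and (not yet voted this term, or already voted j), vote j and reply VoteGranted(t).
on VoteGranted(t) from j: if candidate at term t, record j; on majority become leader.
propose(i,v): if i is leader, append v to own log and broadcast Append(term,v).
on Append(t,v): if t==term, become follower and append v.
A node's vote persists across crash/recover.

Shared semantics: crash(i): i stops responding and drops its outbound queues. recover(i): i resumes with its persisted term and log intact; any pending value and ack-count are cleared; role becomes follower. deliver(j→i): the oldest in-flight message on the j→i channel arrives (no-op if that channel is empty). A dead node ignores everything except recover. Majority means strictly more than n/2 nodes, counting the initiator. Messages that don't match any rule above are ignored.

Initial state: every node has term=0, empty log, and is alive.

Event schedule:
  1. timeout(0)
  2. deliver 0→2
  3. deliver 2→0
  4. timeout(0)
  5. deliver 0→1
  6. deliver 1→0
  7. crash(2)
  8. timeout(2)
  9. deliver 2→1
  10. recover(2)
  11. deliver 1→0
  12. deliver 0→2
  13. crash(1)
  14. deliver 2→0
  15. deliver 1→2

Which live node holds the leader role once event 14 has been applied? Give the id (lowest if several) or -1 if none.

0

1. timeout(0):  <0:cand t1 ->
2. deliver 0→2:  <2:foll t1 ->
3. deliver 2→0:  <0:lead t1 ->
4. timeout(0):  <0:cand t2 ->
5. deliver 0→1:  <1:foll t1 ->
6. deliver 1→0:  nop
7. crash(2):  <2:✗foll t1 ->
8. timeout(2):  nop
9. deliver 2→1:  nop
10. recover(2):  <2:foll t1 ->
11. deliver 1→0:  nop
12. deliver 0→2:  <2:foll t2 ->
13. crash(1):  <1:✗foll t1 ->
14. deliver 2→0:  <0:lead t2 ->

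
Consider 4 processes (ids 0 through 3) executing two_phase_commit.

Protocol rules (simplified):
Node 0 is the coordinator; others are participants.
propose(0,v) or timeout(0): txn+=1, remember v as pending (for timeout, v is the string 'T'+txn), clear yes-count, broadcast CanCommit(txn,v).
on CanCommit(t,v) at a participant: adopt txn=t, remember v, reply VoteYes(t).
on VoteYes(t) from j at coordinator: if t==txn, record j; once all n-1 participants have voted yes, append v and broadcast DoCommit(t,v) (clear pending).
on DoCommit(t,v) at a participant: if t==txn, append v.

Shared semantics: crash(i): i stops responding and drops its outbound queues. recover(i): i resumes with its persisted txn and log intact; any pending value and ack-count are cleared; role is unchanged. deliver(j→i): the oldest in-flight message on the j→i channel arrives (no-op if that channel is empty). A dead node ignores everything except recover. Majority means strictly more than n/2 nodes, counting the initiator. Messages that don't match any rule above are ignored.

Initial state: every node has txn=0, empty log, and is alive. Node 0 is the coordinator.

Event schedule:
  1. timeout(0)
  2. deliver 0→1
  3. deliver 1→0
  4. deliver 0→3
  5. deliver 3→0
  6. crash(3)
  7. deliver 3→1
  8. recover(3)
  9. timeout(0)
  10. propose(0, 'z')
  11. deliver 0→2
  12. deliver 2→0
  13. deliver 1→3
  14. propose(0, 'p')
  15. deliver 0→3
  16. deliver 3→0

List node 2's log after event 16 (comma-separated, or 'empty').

empty

1. timeout(0):  <0:coor t1 ->
2. deliver 0→1:  <1:part t1 ->
3. deliver 1→0:  nop
4. deliver 0→3:  <3:part t1 ->
5. deliver 3→0:  nop
6. crash(3):  <3:✗part t1 ->
7. deliver 3→1:  nop
8. recover(3):  <3:part t1 ->
9. timeout(0):  <0:coor t2 ->
10. propose(0,'z'):  <0:coor t3 ->
11. deliver 0→2:  <2:part t1 ->
12. deliver 2→0:  nop
13. deliver 1→3:  nop
14. propose(0,'p'):  <0:coor t4 ->
15. deliver 0→3:  <3:part t2 ->
16. deliver 3→0:  nop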